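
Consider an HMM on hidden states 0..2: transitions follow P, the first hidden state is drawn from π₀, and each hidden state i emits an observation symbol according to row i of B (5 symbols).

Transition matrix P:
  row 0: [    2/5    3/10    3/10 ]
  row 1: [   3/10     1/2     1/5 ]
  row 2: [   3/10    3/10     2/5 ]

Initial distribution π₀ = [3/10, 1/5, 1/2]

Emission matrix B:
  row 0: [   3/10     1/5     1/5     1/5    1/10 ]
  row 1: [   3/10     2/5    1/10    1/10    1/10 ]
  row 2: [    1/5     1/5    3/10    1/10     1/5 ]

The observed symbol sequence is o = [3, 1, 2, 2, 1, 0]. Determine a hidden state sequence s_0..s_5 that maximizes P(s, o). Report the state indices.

t=0: δ = [6.000e-02, 2.000e-02, 5.000e-02]  (obs o_0=3)
t=1: δ = [4.800e-03, 7.200e-03, 4.000e-03]  ψ = [0, 0, 2]  (obs o_1=1)
t=2: δ = [4.320e-04, 3.600e-04, 4.800e-04]  ψ = [1, 1, 2]  (obs o_2=2)
t=3: δ = [3.456e-05, 1.800e-05, 5.760e-05]  ψ = [0, 1, 2]  (obs o_3=2)
t=4: δ = [3.456e-06, 6.912e-06, 4.608e-06]  ψ = [2, 2, 2]  (obs o_4=1)
t=5: δ = [6.221e-07, 1.037e-06, 3.686e-07]  ψ = [1, 1, 2]  (obs o_5=0)
backtrack: best end state = 1; path = [2, 2, 2, 2, 1, 1]

path = [2, 2, 2, 2, 1, 1]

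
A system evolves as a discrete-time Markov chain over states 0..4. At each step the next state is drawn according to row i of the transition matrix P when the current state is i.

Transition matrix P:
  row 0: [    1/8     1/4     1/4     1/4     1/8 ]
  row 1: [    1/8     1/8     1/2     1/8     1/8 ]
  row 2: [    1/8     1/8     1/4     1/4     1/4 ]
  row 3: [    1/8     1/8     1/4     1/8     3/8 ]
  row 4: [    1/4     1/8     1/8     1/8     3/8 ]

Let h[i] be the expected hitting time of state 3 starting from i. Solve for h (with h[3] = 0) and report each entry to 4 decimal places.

h = [4.9389, 5.4925, 4.9607, 0.0000, 5.6662]

First-step conditioning: h[3] = 0; for i ≠ 3, h[i] = 1 + Σ_k P[i][k]·h[k].
  h[0] = 1 + 1/8·h[0] + 1/4·h[1] + 1/4·h[2] + 1/8·h[4]
  h[1] = 1 + 1/8·h[0] + 1/8·h[1] + 1/2·h[2] + 1/8·h[4]
  h[2] = 1 + 1/8·h[0] + 1/8·h[1] + 1/4·h[2] + 1/4·h[4]
  h[4] = 1 + 1/4·h[0] + 1/8·h[1] + 1/8·h[2] + 3/8·h[4]
Solving the 4×4 linear system over states ≠ 3 gives exactly h = [3640/737, 368/67, 3656/737, 0, 4176/737] (h[3] = 0 is the target).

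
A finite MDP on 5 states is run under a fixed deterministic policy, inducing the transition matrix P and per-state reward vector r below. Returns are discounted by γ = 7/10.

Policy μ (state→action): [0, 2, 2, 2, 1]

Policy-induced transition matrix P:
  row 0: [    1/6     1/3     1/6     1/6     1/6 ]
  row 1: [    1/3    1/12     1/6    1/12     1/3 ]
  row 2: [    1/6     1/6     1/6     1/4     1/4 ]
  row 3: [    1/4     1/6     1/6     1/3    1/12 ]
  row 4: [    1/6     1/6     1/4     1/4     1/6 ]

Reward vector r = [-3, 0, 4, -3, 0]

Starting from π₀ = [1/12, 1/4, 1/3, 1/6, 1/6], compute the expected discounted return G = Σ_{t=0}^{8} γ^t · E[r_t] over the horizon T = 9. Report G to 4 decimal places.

t=0: π = [0.0833, 0.2500, 0.3333, 0.1667, 0.1667], E[r] = 0.5833, γ^t·E[r] = 0.583333, running G = 0.583333
t=1: π = [0.2222, 0.1597, 0.1806, 0.2153, 0.2222], E[r] = -0.5903, γ^t·E[r] = -0.413194, running G = 0.170139
t=2: π = [0.2112, 0.1904, 0.1852, 0.2228, 0.1904], E[r] = -0.5613, γ^t·E[r] = -0.275058, running G = -0.104919
t=3: π = [0.2170, 0.1860, 0.1825, 0.2192, 0.1953], E[r] = -0.5785, γ^t·E[r] = -0.198413, running G = -0.303332
t=4: π = [0.2159, 0.1873, 0.1829, 0.2192, 0.1946], E[r] = -0.5736, γ^t·E[r] = -0.137726, running G = -0.441058
t=5: π = [0.2162, 0.1870, 0.1829, 0.2190, 0.1949], E[r] = -0.5741, γ^t·E[r] = -0.096485, running G = -0.537542
t=6: π = [0.2161, 0.1871, 0.1829, 0.2191, 0.1948], E[r] = -0.5739, γ^t·E[r] = -0.067515, running G = -0.605057
t=7: π = [0.2161, 0.1871, 0.1829, 0.2191, 0.1948], E[r] = -0.5739, γ^t·E[r] = -0.047263, running G = -0.652320
t=8: π = [0.2161, 0.1871, 0.1829, 0.2191, 0.1948], E[r] = -0.5739, γ^t·E[r] = -0.033084, running G = -0.685404

G = -0.6854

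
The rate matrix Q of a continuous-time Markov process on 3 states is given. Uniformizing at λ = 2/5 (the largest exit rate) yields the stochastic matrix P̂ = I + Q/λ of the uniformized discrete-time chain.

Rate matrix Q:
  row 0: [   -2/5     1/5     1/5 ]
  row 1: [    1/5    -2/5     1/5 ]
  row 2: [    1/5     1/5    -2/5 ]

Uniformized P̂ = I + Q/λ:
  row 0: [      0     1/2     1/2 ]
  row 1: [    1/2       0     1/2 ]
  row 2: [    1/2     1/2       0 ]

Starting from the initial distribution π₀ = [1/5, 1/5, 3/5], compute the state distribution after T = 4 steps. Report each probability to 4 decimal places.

t=0: π = [0.2000, 0.2000, 0.6000]
t=1: π = [0.4000, 0.4000, 0.2000]
t=2: π = [0.3000, 0.3000, 0.4000]
t=3: π = [0.3500, 0.3500, 0.3000]
t=4: π = [0.3250, 0.3250, 0.3500]

π = [0.3250, 0.3250, 0.3500]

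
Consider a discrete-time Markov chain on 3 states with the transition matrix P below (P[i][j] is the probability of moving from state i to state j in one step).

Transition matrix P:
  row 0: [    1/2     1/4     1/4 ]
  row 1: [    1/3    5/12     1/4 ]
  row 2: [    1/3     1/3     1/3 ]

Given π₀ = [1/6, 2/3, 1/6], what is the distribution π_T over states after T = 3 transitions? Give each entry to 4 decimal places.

π = [0.3989, 0.3284, 0.2727]

t=0: π = [0.1667, 0.6667, 0.1667]
t=1: π = [0.3611, 0.3750, 0.2639]
t=2: π = [0.3935, 0.3345, 0.2720]
t=3: π = [0.3989, 0.3284, 0.2727]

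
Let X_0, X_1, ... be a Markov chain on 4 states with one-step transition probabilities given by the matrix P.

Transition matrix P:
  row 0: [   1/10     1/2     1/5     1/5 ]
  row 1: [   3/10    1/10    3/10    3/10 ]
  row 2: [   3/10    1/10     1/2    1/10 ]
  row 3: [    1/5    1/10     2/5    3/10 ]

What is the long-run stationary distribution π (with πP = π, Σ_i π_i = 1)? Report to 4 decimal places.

π = [0.2331, 0.1933, 0.3712, 0.2025]

Balance equations π_j = Σ_i π_i·P[i][j]:
  π_0 = 1/10·π_0 + 3/10·π_1 + 3/10·π_2 + 1/5·π_3
  π_1 = 1/2·π_0 + 1/10·π_1 + 1/10·π_2 + 1/10·π_3
  π_2 = 1/5·π_0 + 3/10·π_1 + 1/2·π_2 + 2/5·π_3
  normalize: π_0 + π_1 + π_2 + π_3 = 1
Solving the linear system gives exactly π = [38/163, 63/326, 121/326, 33/163].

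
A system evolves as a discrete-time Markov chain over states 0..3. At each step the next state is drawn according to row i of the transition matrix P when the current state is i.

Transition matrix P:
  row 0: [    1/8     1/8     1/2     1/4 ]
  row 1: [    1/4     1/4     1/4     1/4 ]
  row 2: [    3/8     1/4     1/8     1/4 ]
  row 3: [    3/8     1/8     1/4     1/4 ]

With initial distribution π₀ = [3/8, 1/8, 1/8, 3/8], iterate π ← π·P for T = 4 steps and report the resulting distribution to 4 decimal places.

π = [0.2823, 0.1838, 0.2839, 0.2500]

t=0: π = [0.3750, 0.1250, 0.1250, 0.3750]
t=1: π = [0.2656, 0.1563, 0.3281, 0.2500]
t=2: π = [0.2891, 0.1855, 0.2754, 0.2500]
t=3: π = [0.2795, 0.1826, 0.2878, 0.2500]
t=4: π = [0.2823, 0.1838, 0.2839, 0.2500]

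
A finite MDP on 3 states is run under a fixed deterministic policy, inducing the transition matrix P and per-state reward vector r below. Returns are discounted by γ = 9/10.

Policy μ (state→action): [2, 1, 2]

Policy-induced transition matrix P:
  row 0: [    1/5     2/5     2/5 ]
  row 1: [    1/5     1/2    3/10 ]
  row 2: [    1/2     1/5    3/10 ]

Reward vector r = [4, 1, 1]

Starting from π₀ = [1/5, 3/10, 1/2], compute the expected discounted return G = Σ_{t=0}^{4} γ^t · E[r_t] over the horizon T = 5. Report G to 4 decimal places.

t=0: π = [0.2000, 0.3000, 0.5000], E[r] = 1.6000, γ^t·E[r] = 1.600000, running G = 1.600000
t=1: π = [0.3500, 0.3300, 0.3200], E[r] = 2.0500, γ^t·E[r] = 1.845000, running G = 3.445000
t=2: π = [0.2960, 0.3690, 0.3350], E[r] = 1.8880, γ^t·E[r] = 1.529280, running G = 4.974280
t=3: π = [0.3005, 0.3699, 0.3296], E[r] = 1.9015, γ^t·E[r] = 1.386194, running G = 6.360474
t=4: π = [0.2989, 0.3711, 0.3301], E[r] = 1.8966, γ^t·E[r] = 1.244386, running G = 7.604859

G = 7.6049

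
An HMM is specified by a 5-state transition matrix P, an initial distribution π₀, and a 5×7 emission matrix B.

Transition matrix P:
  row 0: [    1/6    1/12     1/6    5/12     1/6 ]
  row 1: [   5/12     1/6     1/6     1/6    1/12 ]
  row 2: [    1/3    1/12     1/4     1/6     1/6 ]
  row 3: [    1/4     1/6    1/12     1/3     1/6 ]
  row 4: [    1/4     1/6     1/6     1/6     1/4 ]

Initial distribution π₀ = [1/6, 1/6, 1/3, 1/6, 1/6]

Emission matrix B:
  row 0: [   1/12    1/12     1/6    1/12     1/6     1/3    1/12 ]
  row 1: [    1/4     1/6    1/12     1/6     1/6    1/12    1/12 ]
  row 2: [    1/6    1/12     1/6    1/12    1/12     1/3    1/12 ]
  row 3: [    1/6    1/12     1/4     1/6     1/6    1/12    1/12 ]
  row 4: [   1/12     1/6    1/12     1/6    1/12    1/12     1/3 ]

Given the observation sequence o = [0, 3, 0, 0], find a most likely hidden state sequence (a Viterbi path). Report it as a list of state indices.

t=0: δ = [1.389e-02, 4.167e-02, 5.556e-02, 2.778e-02, 1.389e-02]  (obs o_0=0)
t=1: δ = [1.543e-03, 1.157e-03, 1.157e-03, 1.543e-03, 1.543e-03]  ψ = [2, 1, 2, 2, 2]  (obs o_1=3)
t=2: δ = [4.019e-05, 6.430e-05, 4.823e-05, 1.072e-04, 3.215e-05]  ψ = [1, 3, 2, 0, 4]  (obs o_2=0)
t=3: δ = [2.233e-06, 4.465e-06, 2.009e-06, 5.954e-06, 1.488e-06]  ψ = [1, 3, 2, 3, 3]  (obs o_3=0)
backtrack: best end state = 3; path = [2, 0, 3, 3]

path = [2, 0, 3, 3]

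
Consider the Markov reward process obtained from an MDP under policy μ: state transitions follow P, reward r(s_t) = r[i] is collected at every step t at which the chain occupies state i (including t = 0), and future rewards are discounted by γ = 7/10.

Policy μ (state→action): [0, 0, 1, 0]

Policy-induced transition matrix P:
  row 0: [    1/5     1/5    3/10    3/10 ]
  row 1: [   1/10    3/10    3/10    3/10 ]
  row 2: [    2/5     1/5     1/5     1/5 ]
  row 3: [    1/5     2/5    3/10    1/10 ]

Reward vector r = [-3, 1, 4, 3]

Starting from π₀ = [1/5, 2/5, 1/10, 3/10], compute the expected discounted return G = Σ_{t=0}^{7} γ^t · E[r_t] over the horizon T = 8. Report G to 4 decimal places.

G = 4.1875

t=0: π = [0.2000, 0.4000, 0.1000, 0.3000], E[r] = 1.1000, γ^t·E[r] = 1.100000, running G = 1.100000
t=1: π = [0.1800, 0.3000, 0.2900, 0.2300], E[r] = 1.6100, γ^t·E[r] = 1.127000, running G = 2.227000
t=2: π = [0.2280, 0.2760, 0.2710, 0.2250], E[r] = 1.3510, γ^t·E[r] = 0.661990, running G = 2.888990
t=3: π = [0.2266, 0.2726, 0.2729, 0.2279], E[r] = 1.3681, γ^t·E[r] = 0.469258, running G = 3.358248
t=4: π = [0.2273, 0.2728, 0.2727, 0.2271], E[r] = 1.3631, γ^t·E[r] = 0.327283, running G = 3.685531
t=5: π = [0.2273, 0.2727, 0.2727, 0.2273], E[r] = 1.3638, γ^t·E[r] = 0.229207, running G = 3.914738
t=6: π = [0.2273, 0.2727, 0.2727, 0.2273], E[r] = 1.3636, γ^t·E[r] = 0.160428, running G = 4.075166
t=7: π = [0.2273, 0.2727, 0.2727, 0.2273], E[r] = 1.3636, γ^t·E[r] = 0.112302, running G = 4.187468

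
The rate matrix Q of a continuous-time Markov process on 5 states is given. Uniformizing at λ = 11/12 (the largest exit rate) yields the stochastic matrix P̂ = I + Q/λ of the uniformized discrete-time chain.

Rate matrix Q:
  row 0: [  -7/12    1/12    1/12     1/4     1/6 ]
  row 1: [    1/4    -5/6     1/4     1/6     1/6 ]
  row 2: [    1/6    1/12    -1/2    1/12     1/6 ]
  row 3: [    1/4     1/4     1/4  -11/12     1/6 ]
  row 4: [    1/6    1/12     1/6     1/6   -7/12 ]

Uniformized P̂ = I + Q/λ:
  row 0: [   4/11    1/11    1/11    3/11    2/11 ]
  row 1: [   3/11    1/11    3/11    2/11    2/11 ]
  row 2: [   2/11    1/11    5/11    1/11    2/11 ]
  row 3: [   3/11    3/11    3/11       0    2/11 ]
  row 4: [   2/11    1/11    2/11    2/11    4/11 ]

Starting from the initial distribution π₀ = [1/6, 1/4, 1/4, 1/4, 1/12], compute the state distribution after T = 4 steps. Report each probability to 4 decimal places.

t=0: π = [0.1667, 0.2500, 0.2500, 0.2500, 0.0833]
t=1: π = [0.2576, 0.1364, 0.2803, 0.1288, 0.1970]
t=2: π = [0.2528, 0.1143, 0.2590, 0.1563, 0.2176]
t=3: π = [0.2524, 0.1193, 0.2541, 0.1528, 0.2214]
t=4: π = [0.2524, 0.1187, 0.2529, 0.1539, 0.2221]

π = [0.2524, 0.1187, 0.2529, 0.1539, 0.2221]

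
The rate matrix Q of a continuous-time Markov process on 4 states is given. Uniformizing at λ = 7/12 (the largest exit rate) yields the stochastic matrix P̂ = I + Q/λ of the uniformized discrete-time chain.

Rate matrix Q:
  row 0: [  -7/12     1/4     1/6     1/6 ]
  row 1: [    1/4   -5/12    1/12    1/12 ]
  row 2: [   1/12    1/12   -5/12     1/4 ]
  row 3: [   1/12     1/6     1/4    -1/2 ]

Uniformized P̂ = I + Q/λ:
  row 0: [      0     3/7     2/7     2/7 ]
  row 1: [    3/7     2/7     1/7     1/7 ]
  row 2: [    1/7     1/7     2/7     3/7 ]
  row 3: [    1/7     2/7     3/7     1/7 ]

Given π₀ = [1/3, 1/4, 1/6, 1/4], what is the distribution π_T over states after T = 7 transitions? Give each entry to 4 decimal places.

π = [0.1932, 0.2730, 0.2826, 0.2512]

t=0: π = [0.3333, 0.2500, 0.1667, 0.2500]
t=1: π = [0.1667, 0.3095, 0.2857, 0.2381]
t=2: π = [0.2075, 0.2687, 0.2755, 0.2483]
t=3: π = [0.1900, 0.2760, 0.2828, 0.2512]
t=4: π = [0.1946, 0.2725, 0.2822, 0.2508]
t=5: π = [0.1929, 0.2732, 0.2826, 0.2513]
t=6: π = [0.1934, 0.2729, 0.2826, 0.2512]
t=7: π = [0.1932, 0.2730, 0.2826, 0.2512]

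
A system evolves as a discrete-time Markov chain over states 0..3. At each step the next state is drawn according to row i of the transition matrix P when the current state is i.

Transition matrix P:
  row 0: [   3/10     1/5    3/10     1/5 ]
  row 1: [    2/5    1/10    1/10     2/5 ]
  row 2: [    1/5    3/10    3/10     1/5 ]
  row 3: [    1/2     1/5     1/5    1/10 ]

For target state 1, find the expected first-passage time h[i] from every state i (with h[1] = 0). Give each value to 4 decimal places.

First-step conditioning: h[1] = 0; for i ≠ 1, h[i] = 1 + Σ_k P[i][k]·h[k].
  h[0] = 1 + 3/10·h[0] + 3/10·h[2] + 1/5·h[3]
  h[2] = 1 + 1/5·h[0] + 3/10·h[2] + 1/5·h[3]
  h[3] = 1 + 1/2·h[0] + 1/5·h[2] + 1/10·h[3]
Solving the 3×3 linear system over states ≠ 1 gives exactly h = [1100/251, 0, 990/251, 1110/251] (h[1] = 0 is the target).

h = [4.3825, 0.0000, 3.9442, 4.4223]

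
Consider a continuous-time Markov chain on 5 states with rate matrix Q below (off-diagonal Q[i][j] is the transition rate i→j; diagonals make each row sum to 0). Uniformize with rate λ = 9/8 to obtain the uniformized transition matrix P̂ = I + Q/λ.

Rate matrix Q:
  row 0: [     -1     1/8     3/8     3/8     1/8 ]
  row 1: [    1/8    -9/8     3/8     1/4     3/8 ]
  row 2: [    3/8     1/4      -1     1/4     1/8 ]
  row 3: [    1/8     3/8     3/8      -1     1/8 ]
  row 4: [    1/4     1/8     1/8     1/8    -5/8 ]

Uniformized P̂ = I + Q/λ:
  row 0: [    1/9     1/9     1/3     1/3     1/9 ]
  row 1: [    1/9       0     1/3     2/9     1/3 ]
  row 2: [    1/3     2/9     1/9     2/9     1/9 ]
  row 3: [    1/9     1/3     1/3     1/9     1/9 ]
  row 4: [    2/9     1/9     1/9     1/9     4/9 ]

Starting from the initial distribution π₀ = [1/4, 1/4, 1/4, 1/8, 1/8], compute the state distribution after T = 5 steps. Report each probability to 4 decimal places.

t=0: π = [0.2500, 0.2500, 0.2500, 0.1250, 0.1250]
t=1: π = [0.1806, 0.1389, 0.2500, 0.2222, 0.2083]
t=2: π = [0.1898, 0.1728, 0.2315, 0.1944, 0.2114]
t=3: π = [0.1860, 0.1608, 0.2349, 0.1982, 0.2200]
t=4: π = [0.1878, 0.1634, 0.2322, 0.1964, 0.2202]
t=5: π = [0.1872, 0.1624, 0.2328, 0.1968, 0.2208]

π = [0.1872, 0.1624, 0.2328, 0.1968, 0.2208]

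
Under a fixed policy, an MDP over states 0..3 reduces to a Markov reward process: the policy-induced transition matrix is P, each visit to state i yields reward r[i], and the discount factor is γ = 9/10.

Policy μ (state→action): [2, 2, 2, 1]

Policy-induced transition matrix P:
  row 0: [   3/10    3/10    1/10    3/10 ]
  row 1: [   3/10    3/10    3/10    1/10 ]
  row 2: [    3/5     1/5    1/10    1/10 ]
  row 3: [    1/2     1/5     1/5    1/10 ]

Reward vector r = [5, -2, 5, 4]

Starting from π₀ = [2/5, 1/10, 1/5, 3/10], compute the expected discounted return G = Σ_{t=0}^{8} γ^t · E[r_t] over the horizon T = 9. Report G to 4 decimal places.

G = 19.2851

t=0: π = [0.4000, 0.1000, 0.2000, 0.3000], E[r] = 4.0000, γ^t·E[r] = 4.000000, running G = 4.000000
t=1: π = [0.4200, 0.2500, 0.1500, 0.1800], E[r] = 3.0700, γ^t·E[r] = 2.763000, running G = 6.763000
t=2: π = [0.3810, 0.2670, 0.1680, 0.1840], E[r] = 2.9470, γ^t·E[r] = 2.387070, running G = 9.150070
t=3: π = [0.3872, 0.2648, 0.1718, 0.1762], E[r] = 2.9702, γ^t·E[r] = 2.165276, running G = 11.315346
t=4: π = [0.3868, 0.2652, 0.1706, 0.1774], E[r] = 2.9662, γ^t·E[r] = 1.946098, running G = 13.261443
t=5: π = [0.3867, 0.2652, 0.1708, 0.1774], E[r] = 2.9663, γ^t·E[r] = 1.751546, running G = 15.012989
t=6: π = [0.3867, 0.2652, 0.1708, 0.1773], E[r] = 2.9664, γ^t·E[r] = 1.576448, running G = 16.589437
t=7: π = [0.3867, 0.2652, 0.1708, 0.1773], E[r] = 2.9663, γ^t·E[r] = 1.418788, running G = 18.008226
t=8: π = [0.3867, 0.2652, 0.1708, 0.1773], E[r] = 2.9663, γ^t·E[r] = 1.276911, running G = 19.285137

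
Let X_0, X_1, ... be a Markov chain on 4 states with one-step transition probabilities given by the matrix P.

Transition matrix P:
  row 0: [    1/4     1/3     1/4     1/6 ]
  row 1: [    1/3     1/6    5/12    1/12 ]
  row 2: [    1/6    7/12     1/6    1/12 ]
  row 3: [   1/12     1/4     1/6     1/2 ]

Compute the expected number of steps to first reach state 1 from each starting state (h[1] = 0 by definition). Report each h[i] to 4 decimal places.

First-step conditioning: h[1] = 0; for i ≠ 1, h[i] = 1 + Σ_k P[i][k]·h[k].
  h[0] = 1 + 1/4·h[0] + 1/4·h[2] + 1/6·h[3]
  h[2] = 1 + 1/6·h[0] + 1/6·h[2] + 1/12·h[3]
  h[3] = 1 + 1/12·h[0] + 1/6·h[2] + 1/2·h[3]
Solving the 3×3 linear system over states ≠ 1 gives exactly h = [1236/455, 0, 72/35, 204/65] (h[1] = 0 is the target).

h = [2.7165, 0.0000, 2.0571, 3.1385]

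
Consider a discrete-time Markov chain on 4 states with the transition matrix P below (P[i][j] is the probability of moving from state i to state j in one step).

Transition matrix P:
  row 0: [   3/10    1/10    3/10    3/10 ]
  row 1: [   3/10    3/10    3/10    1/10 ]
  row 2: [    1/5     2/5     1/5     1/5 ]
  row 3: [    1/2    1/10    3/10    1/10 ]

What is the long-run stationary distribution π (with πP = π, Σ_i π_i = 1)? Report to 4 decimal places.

π = [0.3106, 0.2273, 0.2727, 0.1894]

Balance equations π_j = Σ_i π_i·P[i][j]:
  π_0 = 3/10·π_0 + 3/10·π_1 + 1/5·π_2 + 1/2·π_3
  π_1 = 1/10·π_0 + 3/10·π_1 + 2/5·π_2 + 1/10·π_3
  π_2 = 3/10·π_0 + 3/10·π_1 + 1/5·π_2 + 3/10·π_3
  normalize: π_0 + π_1 + π_2 + π_3 = 1
Solving the linear system gives exactly π = [41/132, 5/22, 3/11, 25/132].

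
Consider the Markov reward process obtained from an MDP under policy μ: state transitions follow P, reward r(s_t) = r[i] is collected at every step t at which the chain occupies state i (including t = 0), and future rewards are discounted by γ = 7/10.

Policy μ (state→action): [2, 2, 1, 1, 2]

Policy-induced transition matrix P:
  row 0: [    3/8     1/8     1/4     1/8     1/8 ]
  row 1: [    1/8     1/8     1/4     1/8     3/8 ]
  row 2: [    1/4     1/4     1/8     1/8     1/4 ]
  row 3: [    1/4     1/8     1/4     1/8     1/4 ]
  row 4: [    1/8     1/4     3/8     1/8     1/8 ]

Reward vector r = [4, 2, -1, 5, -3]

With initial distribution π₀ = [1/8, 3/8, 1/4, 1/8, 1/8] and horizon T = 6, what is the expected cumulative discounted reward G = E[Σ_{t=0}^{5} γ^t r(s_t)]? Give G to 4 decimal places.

G = 3.0136

t=0: π = [0.1250, 0.3750, 0.2500, 0.1250, 0.1250], E[r] = 1.2500, γ^t·E[r] = 1.250000, running G = 1.250000
t=1: π = [0.2031, 0.1719, 0.2344, 0.1250, 0.2656], E[r] = 0.7500, γ^t·E[r] = 0.525000, running G = 1.775000
t=2: π = [0.2207, 0.1875, 0.2539, 0.1250, 0.2129], E[r] = 0.9902, γ^t·E[r] = 0.485215, running G = 2.260215
t=3: π = [0.2275, 0.1833, 0.2449, 0.1250, 0.2192], E[r] = 0.9993, γ^t·E[r] = 0.342749, running G = 2.602964
t=4: π = [0.2281, 0.1830, 0.2468, 0.1250, 0.2171], E[r] = 1.0055, γ^t·E[r] = 0.241419, running G = 2.844383
t=5: π = [0.2285, 0.1830, 0.2463, 0.1250, 0.2172], E[r] = 1.0070, γ^t·E[r] = 0.169249, running G = 3.013632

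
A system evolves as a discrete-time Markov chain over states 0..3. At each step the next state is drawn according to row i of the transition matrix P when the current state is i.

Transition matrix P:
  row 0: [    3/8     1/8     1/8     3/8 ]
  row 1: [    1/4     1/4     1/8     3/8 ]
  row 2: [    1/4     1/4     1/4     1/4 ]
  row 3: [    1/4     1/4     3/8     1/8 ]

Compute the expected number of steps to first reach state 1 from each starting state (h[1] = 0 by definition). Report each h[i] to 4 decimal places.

First-step conditioning: h[1] = 0; for i ≠ 1, h[i] = 1 + Σ_k P[i][k]·h[k].
  h[0] = 1 + 3/8·h[0] + 1/8·h[2] + 3/8·h[3]
  h[2] = 1 + 1/4·h[0] + 1/4·h[2] + 1/4·h[3]
  h[3] = 1 + 1/4·h[0] + 3/8·h[2] + 1/8·h[3]
Solving the 3×3 linear system over states ≠ 1 gives exactly h = [16/3, 0, 14/3, 14/3] (h[1] = 0 is the target).

h = [5.3333, 0.0000, 4.6667, 4.6667]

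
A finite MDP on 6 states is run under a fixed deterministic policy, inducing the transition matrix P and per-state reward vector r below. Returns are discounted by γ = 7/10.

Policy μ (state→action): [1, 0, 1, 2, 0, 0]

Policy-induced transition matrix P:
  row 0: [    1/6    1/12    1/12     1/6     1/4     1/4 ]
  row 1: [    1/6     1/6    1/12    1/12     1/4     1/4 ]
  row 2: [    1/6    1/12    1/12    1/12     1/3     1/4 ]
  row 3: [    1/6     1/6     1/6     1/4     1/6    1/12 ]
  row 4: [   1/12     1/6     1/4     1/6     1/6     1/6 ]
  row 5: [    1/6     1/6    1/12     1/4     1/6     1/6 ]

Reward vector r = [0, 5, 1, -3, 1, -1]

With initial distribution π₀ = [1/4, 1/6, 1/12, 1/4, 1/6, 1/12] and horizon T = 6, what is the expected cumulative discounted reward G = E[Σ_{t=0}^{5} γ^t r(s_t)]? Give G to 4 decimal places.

G = 0.9209

t=0: π = [0.2500, 0.1667, 0.0833, 0.2500, 0.1667, 0.0833], E[r] = 0.2500, γ^t·E[r] = 0.250000, running G = 0.250000
t=1: π = [0.1528, 0.1389, 0.1319, 0.1736, 0.2153, 0.1875], E[r] = 0.3333, γ^t·E[r] = 0.233333, running G = 0.483333
t=2: π = [0.1487, 0.1429, 0.1337, 0.1742, 0.2130, 0.1875], E[r] = 0.3513, γ^t·E[r] = 0.172124, running G = 0.655457
t=3: π = [0.1489, 0.1431, 0.1333, 0.1738, 0.2133, 0.1876], E[r] = 0.3534, γ^t·E[r] = 0.121215, running G = 0.776672
t=4: π = [0.1489, 0.1431, 0.1334, 0.1737, 0.2132, 0.1876], E[r] = 0.3535, γ^t·E[r] = 0.084864, running G = 0.861535
t=5: π = [0.1489, 0.1431, 0.1333, 0.1737, 0.2132, 0.1876], E[r] = 0.3535, γ^t·E[r] = 0.059404, running G = 0.920940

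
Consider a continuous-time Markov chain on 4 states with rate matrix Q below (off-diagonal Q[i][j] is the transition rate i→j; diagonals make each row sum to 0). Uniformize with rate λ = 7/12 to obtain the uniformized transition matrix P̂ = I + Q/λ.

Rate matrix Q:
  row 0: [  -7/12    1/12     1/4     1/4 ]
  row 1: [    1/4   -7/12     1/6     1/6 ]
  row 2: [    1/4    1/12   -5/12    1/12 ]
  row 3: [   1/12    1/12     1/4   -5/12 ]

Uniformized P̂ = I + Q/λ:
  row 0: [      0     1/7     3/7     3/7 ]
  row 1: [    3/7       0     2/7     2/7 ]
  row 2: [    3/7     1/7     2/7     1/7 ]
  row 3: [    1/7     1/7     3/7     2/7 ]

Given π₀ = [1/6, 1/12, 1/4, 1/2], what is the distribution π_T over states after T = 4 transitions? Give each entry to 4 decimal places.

π = [0.2468, 0.1250, 0.3593, 0.2690]

t=0: π = [0.1667, 0.0833, 0.2500, 0.5000]
t=1: π = [0.2143, 0.1310, 0.3810, 0.2738]
t=2: π = [0.2585, 0.1241, 0.3554, 0.2619]
t=3: π = [0.2430, 0.1251, 0.3601, 0.2719]
t=4: π = [0.2468, 0.1250, 0.3593, 0.2690]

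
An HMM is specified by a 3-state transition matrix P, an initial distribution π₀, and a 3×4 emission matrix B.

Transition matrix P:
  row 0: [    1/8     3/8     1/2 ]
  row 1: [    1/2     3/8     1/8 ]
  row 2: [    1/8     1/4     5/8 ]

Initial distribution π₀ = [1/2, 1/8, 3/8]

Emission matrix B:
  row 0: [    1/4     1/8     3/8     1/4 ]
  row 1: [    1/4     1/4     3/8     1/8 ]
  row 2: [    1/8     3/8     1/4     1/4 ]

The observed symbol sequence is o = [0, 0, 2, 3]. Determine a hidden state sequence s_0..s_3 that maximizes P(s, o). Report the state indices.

t=0: δ = [1.250e-01, 3.125e-02, 4.688e-02]  (obs o_0=0)
t=1: δ = [3.906e-03, 1.172e-02, 7.812e-03]  ψ = [0, 0, 0]  (obs o_1=0)
t=2: δ = [2.197e-03, 1.648e-03, 1.221e-03]  ψ = [1, 1, 2]  (obs o_2=2)
t=3: δ = [2.060e-04, 1.030e-04, 2.747e-04]  ψ = [1, 0, 0]  (obs o_3=3)
backtrack: best end state = 2; path = [0, 1, 0, 2]

path = [0, 1, 0, 2]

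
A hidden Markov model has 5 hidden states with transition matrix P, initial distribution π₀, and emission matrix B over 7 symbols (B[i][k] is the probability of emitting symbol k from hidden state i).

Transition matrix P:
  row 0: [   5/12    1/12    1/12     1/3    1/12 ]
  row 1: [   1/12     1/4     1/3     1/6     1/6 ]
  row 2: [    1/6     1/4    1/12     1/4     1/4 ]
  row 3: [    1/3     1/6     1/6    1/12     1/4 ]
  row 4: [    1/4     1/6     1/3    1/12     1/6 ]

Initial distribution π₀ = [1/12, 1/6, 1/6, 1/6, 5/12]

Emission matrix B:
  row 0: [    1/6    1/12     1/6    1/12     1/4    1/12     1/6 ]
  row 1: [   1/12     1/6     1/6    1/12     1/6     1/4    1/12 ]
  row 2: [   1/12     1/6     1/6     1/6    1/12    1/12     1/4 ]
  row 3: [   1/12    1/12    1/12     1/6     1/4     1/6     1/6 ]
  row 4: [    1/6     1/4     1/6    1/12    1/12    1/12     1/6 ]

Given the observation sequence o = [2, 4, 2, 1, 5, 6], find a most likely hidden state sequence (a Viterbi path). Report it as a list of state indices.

t=0: δ = [1.389e-02, 2.778e-02, 2.778e-02, 1.389e-02, 6.944e-02]  (obs o_0=2)
t=1: δ = [4.340e-03, 1.929e-03, 1.929e-03, 1.736e-03, 9.645e-04]  ψ = [4, 4, 4, 2, 4]  (obs o_1=4)
t=2: δ = [3.014e-04, 8.038e-05, 1.072e-04, 1.206e-04, 8.038e-05]  ψ = [0, 1, 1, 0, 2]  (obs o_2=2)
t=3: δ = [1.047e-05, 4.465e-06, 4.465e-06, 8.372e-06, 7.535e-06]  ψ = [0, 2, 1, 0, 3]  (obs o_3=1)
t=4: δ = [3.634e-07, 3.489e-07, 2.093e-07, 5.814e-07, 1.744e-07]  ψ = [0, 3, 4, 0, 3]  (obs o_4=5)
t=5: δ = [3.230e-08, 8.075e-09, 2.907e-08, 2.019e-08, 2.423e-08]  ψ = [3, 3, 1, 0, 3]  (obs o_5=6)
backtrack: best end state = 0; path = [4, 0, 0, 0, 3, 0]

path = [4, 0, 0, 0, 3, 0]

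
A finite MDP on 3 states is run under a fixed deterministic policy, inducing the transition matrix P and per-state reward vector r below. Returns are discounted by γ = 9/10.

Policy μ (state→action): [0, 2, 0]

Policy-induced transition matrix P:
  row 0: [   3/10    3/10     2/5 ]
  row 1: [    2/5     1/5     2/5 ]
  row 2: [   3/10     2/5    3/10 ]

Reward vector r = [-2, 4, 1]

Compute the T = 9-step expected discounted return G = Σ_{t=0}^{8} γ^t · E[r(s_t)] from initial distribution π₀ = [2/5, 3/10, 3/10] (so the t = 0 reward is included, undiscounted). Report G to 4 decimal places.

G = 5.4342

t=0: π = [0.4000, 0.3000, 0.3000], E[r] = 0.7000, γ^t·E[r] = 0.700000, running G = 0.700000
t=1: π = [0.3300, 0.3000, 0.3700], E[r] = 0.9100, γ^t·E[r] = 0.819000, running G = 1.519000
t=2: π = [0.3300, 0.3070, 0.3630], E[r] = 0.9310, γ^t·E[r] = 0.754110, running G = 2.273110
t=3: π = [0.3307, 0.3056, 0.3637], E[r] = 0.9247, γ^t·E[r] = 0.674106, running G = 2.947216
t=4: π = [0.3306, 0.3058, 0.3636], E[r] = 0.9258, γ^t·E[r] = 0.607385, running G = 3.554601
t=5: π = [0.3306, 0.3058, 0.3636], E[r] = 0.9256, γ^t·E[r] = 0.546559, running G = 4.101160
t=6: π = [0.3306, 0.3058, 0.3636], E[r] = 0.9256, γ^t·E[r] = 0.491913, running G = 4.593074
t=7: π = [0.3306, 0.3058, 0.3636], E[r] = 0.9256, γ^t·E[r] = 0.442721, running G = 5.035795
t=8: π = [0.3306, 0.3058, 0.3636], E[r] = 0.9256, γ^t·E[r] = 0.398449, running G = 5.434244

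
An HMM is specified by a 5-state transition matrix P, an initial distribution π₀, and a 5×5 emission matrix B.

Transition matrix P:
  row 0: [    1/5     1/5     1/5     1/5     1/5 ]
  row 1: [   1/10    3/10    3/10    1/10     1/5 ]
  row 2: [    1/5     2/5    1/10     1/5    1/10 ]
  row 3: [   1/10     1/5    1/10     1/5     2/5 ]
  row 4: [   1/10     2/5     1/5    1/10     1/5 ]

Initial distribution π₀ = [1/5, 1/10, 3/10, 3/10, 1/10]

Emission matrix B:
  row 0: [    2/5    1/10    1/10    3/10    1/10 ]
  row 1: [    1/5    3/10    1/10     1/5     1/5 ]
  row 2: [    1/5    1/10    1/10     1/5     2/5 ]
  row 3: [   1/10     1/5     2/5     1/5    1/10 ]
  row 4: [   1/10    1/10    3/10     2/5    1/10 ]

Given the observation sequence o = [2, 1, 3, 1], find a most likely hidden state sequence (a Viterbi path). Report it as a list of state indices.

path = [3, 3, 4, 1]

t=0: δ = [2.000e-02, 1.000e-02, 3.000e-02, 1.200e-01, 3.000e-02]  (obs o_0=2)
t=1: δ = [1.200e-03, 7.200e-03, 1.200e-03, 4.800e-03, 4.800e-03]  ψ = [3, 3, 3, 3, 3]  (obs o_1=1)
t=2: δ = [2.160e-04, 4.320e-04, 4.320e-04, 1.920e-04, 7.680e-04]  ψ = [1, 1, 1, 3, 3]  (obs o_2=3)
t=3: δ = [8.640e-06, 9.216e-05, 1.536e-05, 1.728e-05, 1.536e-05]  ψ = [2, 4, 4, 2, 4]  (obs o_3=1)
backtrack: best end state = 1; path = [3, 3, 4, 1]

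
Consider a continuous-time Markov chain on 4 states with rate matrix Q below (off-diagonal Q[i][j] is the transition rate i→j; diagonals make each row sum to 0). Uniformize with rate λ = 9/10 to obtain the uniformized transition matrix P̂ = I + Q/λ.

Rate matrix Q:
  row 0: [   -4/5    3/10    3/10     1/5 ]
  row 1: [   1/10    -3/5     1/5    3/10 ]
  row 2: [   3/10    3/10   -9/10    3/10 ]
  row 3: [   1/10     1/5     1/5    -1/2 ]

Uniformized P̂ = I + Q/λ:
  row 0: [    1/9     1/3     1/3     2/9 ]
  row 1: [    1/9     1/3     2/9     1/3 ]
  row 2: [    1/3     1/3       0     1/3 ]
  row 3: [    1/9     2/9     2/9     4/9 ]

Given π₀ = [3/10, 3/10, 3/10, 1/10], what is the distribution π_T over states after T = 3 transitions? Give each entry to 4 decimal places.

π = [0.1556, 0.2947, 0.1948, 0.3550]

t=0: π = [0.3000, 0.3000, 0.3000, 0.1000]
t=1: π = [0.1778, 0.3222, 0.1889, 0.3111]
t=2: π = [0.1531, 0.2988, 0.2000, 0.3481]
t=3: π = [0.1556, 0.2947, 0.1948, 0.3550]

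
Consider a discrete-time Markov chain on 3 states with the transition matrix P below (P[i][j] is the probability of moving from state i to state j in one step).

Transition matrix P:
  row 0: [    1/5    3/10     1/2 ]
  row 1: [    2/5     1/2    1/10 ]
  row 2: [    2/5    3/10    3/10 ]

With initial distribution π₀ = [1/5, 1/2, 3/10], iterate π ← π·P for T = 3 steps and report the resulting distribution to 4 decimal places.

π = [0.3344, 0.3760, 0.2896]

t=0: π = [0.2000, 0.5000, 0.3000]
t=1: π = [0.3600, 0.4000, 0.2400]
t=2: π = [0.3280, 0.3800, 0.2920]
t=3: π = [0.3344, 0.3760, 0.2896]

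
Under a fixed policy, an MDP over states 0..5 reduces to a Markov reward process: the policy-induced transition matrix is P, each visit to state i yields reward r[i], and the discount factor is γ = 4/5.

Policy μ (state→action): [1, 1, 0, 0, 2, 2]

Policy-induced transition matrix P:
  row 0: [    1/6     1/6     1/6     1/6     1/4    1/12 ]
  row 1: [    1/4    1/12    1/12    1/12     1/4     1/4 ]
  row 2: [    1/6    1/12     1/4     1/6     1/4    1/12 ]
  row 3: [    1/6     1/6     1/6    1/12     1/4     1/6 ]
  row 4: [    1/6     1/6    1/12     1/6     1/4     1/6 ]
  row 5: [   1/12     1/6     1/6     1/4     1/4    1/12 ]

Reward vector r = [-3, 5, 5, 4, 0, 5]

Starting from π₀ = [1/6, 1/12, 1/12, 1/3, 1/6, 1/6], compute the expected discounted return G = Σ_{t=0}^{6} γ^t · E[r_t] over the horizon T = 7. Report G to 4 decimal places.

G = 9.2228

t=0: π = [0.1667, 0.0833, 0.0833, 0.3333, 0.1667, 0.1667], E[r] = 2.5000, γ^t·E[r] = 2.500000, running G = 2.500000
t=1: π = [0.1597, 0.1528, 0.1528, 0.1458, 0.2500, 0.1389], E[r] = 2.3264, γ^t·E[r] = 1.861111, running G = 4.361111
t=2: π = [0.1678, 0.1412, 0.1458, 0.1534, 0.2500, 0.1418], E[r] = 2.2541, γ^t·E[r] = 1.442593, running G = 5.803704
t=3: π = [0.1666, 0.1427, 0.1462, 0.1539, 0.2500, 0.1405], E[r] = 2.2631, γ^t·E[r] = 1.158716, running G = 6.962420
t=4: π = [0.1669, 0.1426, 0.1461, 0.1536, 0.2500, 0.1408], E[r] = 2.2615, γ^t·E[r] = 0.926313, running G = 7.888733
t=5: π = [0.1668, 0.1426, 0.1461, 0.1537, 0.2500, 0.1407], E[r] = 2.2618, γ^t·E[r] = 0.741132, running G = 8.629864
t=6: π = [0.1668, 0.1426, 0.1461, 0.1537, 0.2500, 0.1407], E[r] = 2.2617, γ^t·E[r] = 0.592896, running G = 9.222760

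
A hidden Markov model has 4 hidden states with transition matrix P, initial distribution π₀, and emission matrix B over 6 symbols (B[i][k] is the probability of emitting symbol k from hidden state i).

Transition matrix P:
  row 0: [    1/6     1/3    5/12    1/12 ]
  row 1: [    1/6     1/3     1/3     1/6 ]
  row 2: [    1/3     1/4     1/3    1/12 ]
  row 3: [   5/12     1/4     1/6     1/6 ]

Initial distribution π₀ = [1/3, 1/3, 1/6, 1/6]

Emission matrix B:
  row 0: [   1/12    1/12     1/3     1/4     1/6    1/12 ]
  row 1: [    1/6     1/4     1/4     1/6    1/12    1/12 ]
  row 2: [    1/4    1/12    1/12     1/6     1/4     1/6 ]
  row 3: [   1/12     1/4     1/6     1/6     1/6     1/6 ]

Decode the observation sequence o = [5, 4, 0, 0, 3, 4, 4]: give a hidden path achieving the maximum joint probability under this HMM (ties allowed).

t=0: δ = [2.778e-02, 2.778e-02, 2.778e-02, 2.778e-02]  (obs o_0=5)
t=1: δ = [1.929e-03, 7.716e-04, 2.894e-03, 7.716e-04]  ψ = [3, 0, 0, 1]  (obs o_1=4)
t=2: δ = [8.038e-05, 1.206e-04, 2.411e-04, 2.009e-05]  ψ = [2, 2, 2, 2]  (obs o_2=0)
t=3: δ = [6.698e-06, 1.005e-05, 2.009e-05, 1.674e-06]  ψ = [2, 2, 2, 1]  (obs o_3=0)
t=4: δ = [1.674e-06, 8.372e-07, 1.116e-06, 2.791e-07]  ψ = [2, 2, 2, 1]  (obs o_4=3)
t=5: δ = [6.202e-08, 4.651e-08, 1.744e-07, 2.326e-08]  ψ = [2, 0, 0, 0]  (obs o_5=4)
t=6: δ = [9.690e-09, 3.634e-09, 1.454e-08, 2.423e-09]  ψ = [2, 2, 2, 2]  (obs o_6=4)
backtrack: best end state = 2; path = [0, 2, 2, 2, 0, 2, 2]

path = [0, 2, 2, 2, 0, 2, 2]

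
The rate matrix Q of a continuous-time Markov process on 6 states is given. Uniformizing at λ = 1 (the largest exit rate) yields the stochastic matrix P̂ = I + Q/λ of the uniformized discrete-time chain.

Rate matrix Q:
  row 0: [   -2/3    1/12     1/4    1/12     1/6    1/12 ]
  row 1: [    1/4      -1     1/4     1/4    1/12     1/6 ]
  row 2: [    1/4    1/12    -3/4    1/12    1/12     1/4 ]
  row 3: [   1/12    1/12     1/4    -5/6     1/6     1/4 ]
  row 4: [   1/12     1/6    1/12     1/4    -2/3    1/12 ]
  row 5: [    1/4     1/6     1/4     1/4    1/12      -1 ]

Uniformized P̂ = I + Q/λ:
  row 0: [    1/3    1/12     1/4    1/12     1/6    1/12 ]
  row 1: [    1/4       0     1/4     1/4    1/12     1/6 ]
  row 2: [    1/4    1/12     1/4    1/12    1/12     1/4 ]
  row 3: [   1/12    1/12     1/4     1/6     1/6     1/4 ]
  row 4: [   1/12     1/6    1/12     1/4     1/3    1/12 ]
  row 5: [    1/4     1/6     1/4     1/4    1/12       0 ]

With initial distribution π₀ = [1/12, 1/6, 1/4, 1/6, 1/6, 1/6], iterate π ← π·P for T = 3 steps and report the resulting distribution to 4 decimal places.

t=0: π = [0.0833, 0.1667, 0.2500, 0.1667, 0.1667, 0.1667]
t=1: π = [0.2014, 0.0972, 0.2222, 0.1806, 0.1458, 0.1528]
t=2: π = [0.2124, 0.1001, 0.2257, 0.1644, 0.1516, 0.1458]
t=3: π = [0.2150, 0.0998, 0.2247, 0.1633, 0.1526, 0.1445]

π = [0.2150, 0.0998, 0.2247, 0.1633, 0.1526, 0.1445]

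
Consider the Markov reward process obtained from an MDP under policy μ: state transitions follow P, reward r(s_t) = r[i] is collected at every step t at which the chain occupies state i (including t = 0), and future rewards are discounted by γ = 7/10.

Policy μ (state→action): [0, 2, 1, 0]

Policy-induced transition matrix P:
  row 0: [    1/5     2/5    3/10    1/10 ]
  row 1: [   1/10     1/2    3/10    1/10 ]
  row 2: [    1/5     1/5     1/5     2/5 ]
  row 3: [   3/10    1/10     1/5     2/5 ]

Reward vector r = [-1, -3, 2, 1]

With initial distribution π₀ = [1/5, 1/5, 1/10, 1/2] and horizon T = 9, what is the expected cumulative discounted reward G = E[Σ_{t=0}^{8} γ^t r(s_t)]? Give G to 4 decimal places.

G = -0.7774

t=0: π = [0.2000, 0.2000, 0.1000, 0.5000], E[r] = -0.1000, γ^t·E[r] = -0.100000, running G = -0.100000
t=1: π = [0.2300, 0.2500, 0.2400, 0.2800], E[r] = -0.2200, γ^t·E[r] = -0.154000, running G = -0.254000
t=2: π = [0.2030, 0.2930, 0.2480, 0.2560], E[r] = -0.3300, γ^t·E[r] = -0.161700, running G = -0.415700
t=3: π = [0.1963, 0.3029, 0.2496, 0.2512], E[r] = -0.3546, γ^t·E[r] = -0.121628, running G = -0.537328
t=4: π = [0.1948, 0.3050, 0.2499, 0.2502], E[r] = -0.3598, γ^t·E[r] = -0.086383, running G = -0.623711
t=5: π = [0.1945, 0.3054, 0.2500, 0.2500], E[r] = -0.3608, γ^t·E[r] = -0.060647, running G = -0.684358
t=6: π = [0.1945, 0.3055, 0.2500, 0.2500], E[r] = -0.3611, γ^t·E[r] = -0.042478, running G = -0.726836
t=7: π = [0.1944, 0.3056, 0.2500, 0.2500], E[r] = -0.3611, γ^t·E[r] = -0.029738, running G = -0.756574
t=8: π = [0.1944, 0.3056, 0.2500, 0.2500], E[r] = -0.3611, γ^t·E[r] = -0.020817, running G = -0.777391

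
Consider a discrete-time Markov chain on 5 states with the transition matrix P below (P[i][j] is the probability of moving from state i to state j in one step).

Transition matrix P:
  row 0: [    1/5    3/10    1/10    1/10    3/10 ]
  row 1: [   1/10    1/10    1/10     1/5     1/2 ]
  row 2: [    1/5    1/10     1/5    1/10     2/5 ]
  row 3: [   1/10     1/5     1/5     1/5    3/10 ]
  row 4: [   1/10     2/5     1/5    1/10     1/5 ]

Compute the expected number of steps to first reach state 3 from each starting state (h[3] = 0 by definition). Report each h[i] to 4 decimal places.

First-step conditioning: h[3] = 0; for i ≠ 3, h[i] = 1 + Σ_k P[i][k]·h[k].
  h[0] = 1 + 1/5·h[0] + 3/10·h[1] + 1/10·h[2] + 3/10·h[4]
  h[1] = 1 + 1/10·h[0] + 1/10·h[1] + 1/10·h[2] + 1/2·h[4]
  h[2] = 1 + 1/5·h[0] + 1/10·h[1] + 1/5·h[2] + 2/5·h[4]
  h[4] = 1 + 1/10·h[0] + 2/5·h[1] + 1/5·h[2] + 1/5·h[4]
Solving the 4×4 linear system over states ≠ 3 gives exactly h = [415/52, 95/13, 65/8, 0, 825/104] (h[3] = 0 is the target).

h = [7.9808, 7.3077, 8.1250, 0.0000, 7.9327]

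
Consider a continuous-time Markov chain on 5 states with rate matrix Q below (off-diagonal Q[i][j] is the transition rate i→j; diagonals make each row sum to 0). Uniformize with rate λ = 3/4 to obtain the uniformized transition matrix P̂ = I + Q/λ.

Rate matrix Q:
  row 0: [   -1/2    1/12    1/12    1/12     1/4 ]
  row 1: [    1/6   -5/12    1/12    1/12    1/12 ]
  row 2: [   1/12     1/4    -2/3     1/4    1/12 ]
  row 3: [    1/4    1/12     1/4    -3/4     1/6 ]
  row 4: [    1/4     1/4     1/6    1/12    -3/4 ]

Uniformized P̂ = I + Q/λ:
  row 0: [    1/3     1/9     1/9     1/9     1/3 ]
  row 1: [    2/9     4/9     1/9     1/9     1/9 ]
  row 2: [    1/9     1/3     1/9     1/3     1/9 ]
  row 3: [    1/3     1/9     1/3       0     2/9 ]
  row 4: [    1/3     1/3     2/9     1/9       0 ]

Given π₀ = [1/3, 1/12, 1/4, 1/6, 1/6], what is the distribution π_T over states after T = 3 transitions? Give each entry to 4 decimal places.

t=0: π = [0.3333, 0.0833, 0.2500, 0.1667, 0.1667]
t=1: π = [0.2685, 0.2315, 0.1667, 0.1481, 0.1852]
t=2: π = [0.2706, 0.2665, 0.1646, 0.1317, 0.1667]
t=3: π = [0.2671, 0.2735, 0.1589, 0.1331, 0.1674]

π = [0.2671, 0.2735, 0.1589, 0.1331, 0.1674]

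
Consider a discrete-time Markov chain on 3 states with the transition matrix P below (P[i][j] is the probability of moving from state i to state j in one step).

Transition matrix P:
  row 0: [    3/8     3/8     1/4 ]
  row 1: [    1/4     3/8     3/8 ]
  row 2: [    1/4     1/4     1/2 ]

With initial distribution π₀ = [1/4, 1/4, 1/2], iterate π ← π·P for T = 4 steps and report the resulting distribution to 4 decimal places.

t=0: π = [0.2500, 0.2500, 0.5000]
t=1: π = [0.2813, 0.3125, 0.4063]
t=2: π = [0.2852, 0.3242, 0.3906]
t=3: π = [0.2856, 0.3262, 0.3882]
t=4: π = [0.2857, 0.3265, 0.3878]

π = [0.2857, 0.3265, 0.3878]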